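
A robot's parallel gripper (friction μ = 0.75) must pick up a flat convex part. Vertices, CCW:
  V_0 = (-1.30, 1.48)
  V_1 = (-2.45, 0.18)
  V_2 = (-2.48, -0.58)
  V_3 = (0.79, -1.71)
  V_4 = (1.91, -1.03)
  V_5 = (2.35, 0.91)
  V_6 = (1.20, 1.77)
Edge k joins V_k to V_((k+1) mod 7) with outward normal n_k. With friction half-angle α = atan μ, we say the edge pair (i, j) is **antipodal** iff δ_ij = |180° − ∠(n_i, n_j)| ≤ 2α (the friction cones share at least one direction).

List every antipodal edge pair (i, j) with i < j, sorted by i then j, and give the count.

α = atan 0.75 = 36.87°;  2α = 73.74°
n_0 = (-0.7490, +0.6626)
n_1 = (-0.9992, +0.0394)
n_2 = (-0.3266, -0.9452)
n_3 = (+0.5190, -0.8548)
n_4 = (+0.9752, -0.2212)
n_5 = (+0.5989, +0.8008)
n_6 = (-0.1152, +0.9933)
  (0,1): δ = 140.76°  ·
  (0,2): δ = 67.57°  ✓
  (0,3): δ = 17.24°  ✓
  (0,4): δ = 28.72°  ✓
  (0,5): δ = 94.71°  ·
  (0,6): δ = 138.11°  ·
  (1,2): δ = 106.80°  ·
  (1,3): δ = 56.48°  ✓
  (1,4): δ = 10.52°  ✓
  (1,5): δ = 55.47°  ✓
  (1,6): δ = 98.88°  ·
  (2,3): δ = 129.67°  ·
  (2,4): δ = 83.72°  ·
  (2,5): δ = 17.73°  ✓
  (2,6): δ = 25.68°  ✓
  (3,4): δ = 134.04°  ·
  (3,5): δ = 68.05°  ✓
  (3,6): δ = 24.65°  ✓
  (4,5): δ = 114.01°  ·
  (4,6): δ = 70.60°  ✓
  (5,6): δ = 136.59°  ·
antipodal pairs: 11

count = 11; pairs: (0,2), (0,3), (0,4), (1,3), (1,4), (1,5), (2,5), (2,6), (3,5), (3,6), (4,6)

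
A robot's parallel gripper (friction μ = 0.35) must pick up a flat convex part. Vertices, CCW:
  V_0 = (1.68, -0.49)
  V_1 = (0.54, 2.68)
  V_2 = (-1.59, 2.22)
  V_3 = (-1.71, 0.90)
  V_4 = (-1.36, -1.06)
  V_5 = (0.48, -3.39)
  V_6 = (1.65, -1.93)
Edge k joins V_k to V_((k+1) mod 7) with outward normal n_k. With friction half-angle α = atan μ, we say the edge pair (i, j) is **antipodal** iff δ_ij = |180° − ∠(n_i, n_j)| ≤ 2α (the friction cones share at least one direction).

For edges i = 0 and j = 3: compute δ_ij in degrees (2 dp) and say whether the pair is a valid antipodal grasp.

δ = 9.66°, valid

α = atan 0.35 = 19.29°;  2α = 38.58°
edge 0: e_0 = (-1.14, +3.17);  n_0 = (+0.9410, +0.3384)
edge 3: e_3 = (+0.35, -1.96);  n_3 = (-0.9844, -0.1758)
∠(n_0, n_3) = 170.34°
δ = |180° − 170.34°| = 9.66°
9.66° ≤ 2α = 38.58°  →  valid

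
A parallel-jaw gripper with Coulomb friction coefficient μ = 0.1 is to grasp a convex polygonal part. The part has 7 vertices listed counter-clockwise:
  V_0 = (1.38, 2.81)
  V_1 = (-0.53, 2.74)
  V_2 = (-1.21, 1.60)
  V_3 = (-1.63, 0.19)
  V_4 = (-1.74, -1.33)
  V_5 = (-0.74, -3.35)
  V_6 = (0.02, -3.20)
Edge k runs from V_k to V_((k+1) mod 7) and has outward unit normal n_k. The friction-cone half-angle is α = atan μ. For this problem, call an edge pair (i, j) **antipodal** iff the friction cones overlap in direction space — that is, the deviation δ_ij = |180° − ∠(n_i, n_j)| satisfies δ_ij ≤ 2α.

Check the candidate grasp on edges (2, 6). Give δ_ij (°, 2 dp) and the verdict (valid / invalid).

α = atan 0.1 = 5.71°;  2α = 11.42°
edge 2: e_2 = (-0.42, -1.41);  n_2 = (-0.9584, +0.2855)
edge 6: e_6 = (+1.36, +6.01);  n_6 = (+0.9753, -0.2207)
∠(n_2, n_6) = 176.16°
δ = |180° − 176.16°| = 3.84°
3.84° ≤ 2α = 11.42°  →  valid

δ = 3.84°, valid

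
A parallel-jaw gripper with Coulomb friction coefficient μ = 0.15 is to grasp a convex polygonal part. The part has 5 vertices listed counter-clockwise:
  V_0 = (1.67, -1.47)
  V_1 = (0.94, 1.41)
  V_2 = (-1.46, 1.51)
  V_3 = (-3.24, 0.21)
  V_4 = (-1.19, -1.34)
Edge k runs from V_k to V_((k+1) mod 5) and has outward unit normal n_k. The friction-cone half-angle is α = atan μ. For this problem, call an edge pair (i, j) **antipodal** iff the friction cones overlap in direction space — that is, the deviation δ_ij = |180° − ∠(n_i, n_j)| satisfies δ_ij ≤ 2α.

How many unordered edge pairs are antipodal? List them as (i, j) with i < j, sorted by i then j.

α = atan 0.15 = 8.53°;  2α = 17.06°
n_0 = (+0.9693, +0.2457)
n_1 = (+0.0416, +0.9991)
n_2 = (-0.5898, +0.8076)
n_3 = (-0.6031, -0.7977)
n_4 = (-0.0454, -0.9990)
  (0,1): δ = 106.61°  ·
  (0,2): δ = 68.08°  ·
  (0,3): δ = 38.68°  ·
  (0,4): δ = 73.17°  ·
  (1,2): δ = 141.47°  ·
  (1,3): δ = 34.71°  ·
  (1,4): δ = 0.22°  ✓
  (2,3): δ = 73.23°  ·
  (2,4): δ = 38.74°  ·
  (3,4): δ = 145.51°  ·
antipodal pairs: 1

count = 1; pairs: (1,4)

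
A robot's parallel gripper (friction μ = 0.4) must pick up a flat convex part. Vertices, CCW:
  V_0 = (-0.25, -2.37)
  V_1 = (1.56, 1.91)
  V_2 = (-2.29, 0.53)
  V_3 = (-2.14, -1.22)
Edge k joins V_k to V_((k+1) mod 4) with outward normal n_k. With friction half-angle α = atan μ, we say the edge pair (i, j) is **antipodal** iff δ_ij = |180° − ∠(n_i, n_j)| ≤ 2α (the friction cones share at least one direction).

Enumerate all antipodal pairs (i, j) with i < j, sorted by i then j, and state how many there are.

count = 1; pairs: (0,2)

α = atan 0.4 = 21.80°;  2α = 43.60°
n_0 = (+0.9210, -0.3895)
n_1 = (-0.3374, +0.9414)
n_2 = (-0.9963, -0.0854)
n_3 = (-0.5198, -0.8543)
  (0,1): δ = 47.36°  ·
  (0,2): δ = 27.82°  ✓
  (0,3): δ = 81.60°  ·
  (1,2): δ = 104.82°  ·
  (1,3): δ = 51.04°  ·
  (2,3): δ = 126.22°  ·
antipodal pairs: 1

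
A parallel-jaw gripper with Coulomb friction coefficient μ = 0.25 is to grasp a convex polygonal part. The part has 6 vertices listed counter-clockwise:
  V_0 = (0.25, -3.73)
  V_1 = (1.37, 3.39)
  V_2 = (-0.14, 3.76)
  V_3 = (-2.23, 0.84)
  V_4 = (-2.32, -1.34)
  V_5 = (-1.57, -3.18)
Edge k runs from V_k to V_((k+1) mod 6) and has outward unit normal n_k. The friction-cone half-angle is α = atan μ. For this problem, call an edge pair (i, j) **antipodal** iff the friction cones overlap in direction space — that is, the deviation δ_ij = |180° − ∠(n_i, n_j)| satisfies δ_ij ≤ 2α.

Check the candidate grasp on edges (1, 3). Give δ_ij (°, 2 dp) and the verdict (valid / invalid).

α = atan 0.25 = 14.04°;  2α = 28.07°
edge 1: e_1 = (-1.51, +0.37);  n_1 = (+0.2380, +0.9713)
edge 3: e_3 = (-0.09, -2.18);  n_3 = (-0.9991, +0.0412)
∠(n_1, n_3) = 101.40°
δ = |180° − 101.40°| = 78.60°
78.60° > 2α = 28.07°  →  invalid

δ = 78.60°, invalid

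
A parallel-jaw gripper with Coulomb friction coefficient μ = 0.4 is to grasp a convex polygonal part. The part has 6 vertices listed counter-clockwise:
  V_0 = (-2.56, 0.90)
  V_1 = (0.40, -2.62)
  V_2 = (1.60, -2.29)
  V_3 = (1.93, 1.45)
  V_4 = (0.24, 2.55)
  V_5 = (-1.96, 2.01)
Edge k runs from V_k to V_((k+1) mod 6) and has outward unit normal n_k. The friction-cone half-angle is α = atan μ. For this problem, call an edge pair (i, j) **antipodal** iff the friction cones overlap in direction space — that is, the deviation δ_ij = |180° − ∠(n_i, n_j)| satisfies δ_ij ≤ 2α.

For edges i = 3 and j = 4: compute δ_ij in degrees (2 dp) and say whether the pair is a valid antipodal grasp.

δ = 133.15°, invalid

α = atan 0.4 = 21.80°;  2α = 43.60°
edge 3: e_3 = (-1.69, +1.10);  n_3 = (+0.5455, +0.8381)
edge 4: e_4 = (-2.20, -0.54);  n_4 = (-0.2384, +0.9712)
∠(n_3, n_4) = 46.85°
δ = |180° − 46.85°| = 133.15°
133.15° > 2α = 43.60°  →  invalid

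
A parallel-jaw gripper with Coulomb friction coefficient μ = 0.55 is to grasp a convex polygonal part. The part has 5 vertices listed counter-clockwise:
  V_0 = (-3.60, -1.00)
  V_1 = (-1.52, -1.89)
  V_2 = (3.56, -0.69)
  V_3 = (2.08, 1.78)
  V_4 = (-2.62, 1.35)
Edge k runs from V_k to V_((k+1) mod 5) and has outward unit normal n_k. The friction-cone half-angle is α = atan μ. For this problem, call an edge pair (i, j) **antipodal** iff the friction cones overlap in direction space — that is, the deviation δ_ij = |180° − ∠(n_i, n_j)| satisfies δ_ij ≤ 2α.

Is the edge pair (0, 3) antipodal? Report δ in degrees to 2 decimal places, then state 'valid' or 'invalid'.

δ = 28.39°, valid

α = atan 0.55 = 28.81°;  2α = 57.62°
edge 0: e_0 = (+2.08, -0.89);  n_0 = (-0.3934, -0.9194)
edge 3: e_3 = (-4.70, -0.43);  n_3 = (-0.0911, +0.9958)
∠(n_0, n_3) = 151.61°
δ = |180° − 151.61°| = 28.39°
28.39° ≤ 2α = 57.62°  →  valid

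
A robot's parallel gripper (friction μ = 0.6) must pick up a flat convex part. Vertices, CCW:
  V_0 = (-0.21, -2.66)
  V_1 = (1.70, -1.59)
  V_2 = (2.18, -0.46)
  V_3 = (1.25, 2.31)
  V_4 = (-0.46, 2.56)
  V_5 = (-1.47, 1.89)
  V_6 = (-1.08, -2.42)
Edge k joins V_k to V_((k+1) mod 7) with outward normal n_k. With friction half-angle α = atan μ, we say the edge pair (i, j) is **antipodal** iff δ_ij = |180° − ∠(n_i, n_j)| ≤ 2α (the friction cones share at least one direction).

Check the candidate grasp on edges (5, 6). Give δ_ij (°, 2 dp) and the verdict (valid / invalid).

α = atan 0.6 = 30.96°;  2α = 61.93°
edge 5: e_5 = (+0.39, -4.31);  n_5 = (-0.9959, -0.0901)
edge 6: e_6 = (+0.87, -0.24);  n_6 = (-0.2659, -0.9640)
∠(n_5, n_6) = 69.41°
δ = |180° − 69.41°| = 110.59°
110.59° > 2α = 61.93°  →  invalid

δ = 110.59°, invalid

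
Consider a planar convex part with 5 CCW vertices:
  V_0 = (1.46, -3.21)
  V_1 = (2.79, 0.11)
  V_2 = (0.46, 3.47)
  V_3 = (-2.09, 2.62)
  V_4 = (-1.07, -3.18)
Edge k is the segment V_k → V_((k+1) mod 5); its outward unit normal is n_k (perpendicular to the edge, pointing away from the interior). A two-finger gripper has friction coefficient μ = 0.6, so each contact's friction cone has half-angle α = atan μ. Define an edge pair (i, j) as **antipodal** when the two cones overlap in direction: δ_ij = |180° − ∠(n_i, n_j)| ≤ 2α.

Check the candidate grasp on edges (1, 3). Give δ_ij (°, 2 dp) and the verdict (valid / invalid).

δ = 24.77°, valid

α = atan 0.6 = 30.96°;  2α = 61.93°
edge 1: e_1 = (-2.33, +3.36);  n_1 = (+0.8218, +0.5698)
edge 3: e_3 = (+1.02, -5.80);  n_3 = (-0.9849, -0.1732)
∠(n_1, n_3) = 155.23°
δ = |180° − 155.23°| = 24.77°
24.77° ≤ 2α = 61.93°  →  valid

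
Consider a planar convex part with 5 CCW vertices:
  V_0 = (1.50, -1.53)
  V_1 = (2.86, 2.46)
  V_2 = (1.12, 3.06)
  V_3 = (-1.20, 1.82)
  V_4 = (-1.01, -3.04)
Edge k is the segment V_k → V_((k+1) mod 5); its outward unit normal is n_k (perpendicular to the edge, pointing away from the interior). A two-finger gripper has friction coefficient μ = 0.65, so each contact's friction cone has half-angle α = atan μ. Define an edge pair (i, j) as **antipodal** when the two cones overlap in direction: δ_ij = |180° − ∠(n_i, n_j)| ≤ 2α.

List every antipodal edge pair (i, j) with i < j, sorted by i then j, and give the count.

α = atan 0.65 = 33.02°;  2α = 66.05°
n_0 = (+0.9465, -0.3226)
n_1 = (+0.3260, +0.9454)
n_2 = (-0.4714, +0.8819)
n_3 = (-0.9992, -0.0391)
n_4 = (+0.5155, -0.8569)
  (0,1): δ = 90.20°  ·
  (0,2): δ = 43.05°  ✓
  (0,3): δ = 21.06°  ✓
  (0,4): δ = 139.85°  ·
  (1,2): δ = 132.85°  ·
  (1,3): δ = 68.74°  ·
  (1,4): δ = 50.06°  ✓
  (2,3): δ = 115.88°  ·
  (2,4): δ = 2.91°  ✓
  (3,4): δ = 61.21°  ✓
antipodal pairs: 5

count = 5; pairs: (0,2), (0,3), (1,4), (2,4), (3,4)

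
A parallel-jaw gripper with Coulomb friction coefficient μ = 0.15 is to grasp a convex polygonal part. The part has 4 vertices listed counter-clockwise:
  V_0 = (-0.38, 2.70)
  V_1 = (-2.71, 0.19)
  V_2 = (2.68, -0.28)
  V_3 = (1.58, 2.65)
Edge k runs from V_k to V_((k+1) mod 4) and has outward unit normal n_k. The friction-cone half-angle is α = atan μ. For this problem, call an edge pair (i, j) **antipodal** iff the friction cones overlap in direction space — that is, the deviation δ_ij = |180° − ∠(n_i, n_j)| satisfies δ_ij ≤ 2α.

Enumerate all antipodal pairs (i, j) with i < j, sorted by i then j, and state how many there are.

α = atan 0.15 = 8.53°;  2α = 17.06°
n_0 = (-0.7329, +0.6803)
n_1 = (-0.0869, -0.9962)
n_2 = (+0.9362, +0.3515)
n_3 = (+0.0255, +0.9997)
  (0,1): δ = 52.11°  ·
  (0,2): δ = 63.45°  ·
  (0,3): δ = 131.41°  ·
  (1,2): δ = 64.44°  ·
  (1,3): δ = 3.52°  ✓
  (2,3): δ = 112.04°  ·
antipodal pairs: 1

count = 1; pairs: (1,3)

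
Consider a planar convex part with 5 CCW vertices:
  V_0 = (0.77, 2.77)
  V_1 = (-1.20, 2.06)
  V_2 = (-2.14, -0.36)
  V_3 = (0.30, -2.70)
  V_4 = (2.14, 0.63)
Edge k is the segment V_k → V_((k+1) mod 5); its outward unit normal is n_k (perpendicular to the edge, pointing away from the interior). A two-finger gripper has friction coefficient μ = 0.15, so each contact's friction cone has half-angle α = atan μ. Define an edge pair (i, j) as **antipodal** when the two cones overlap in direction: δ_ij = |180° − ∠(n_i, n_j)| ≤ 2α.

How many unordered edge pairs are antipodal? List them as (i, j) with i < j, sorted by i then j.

count = 2; pairs: (1,3), (2,4)

α = atan 0.15 = 8.53°;  2α = 17.06°
n_0 = (-0.3391, +0.9408)
n_1 = (-0.9321, +0.3621)
n_2 = (-0.6922, -0.7217)
n_3 = (+0.8753, -0.4836)
n_4 = (+0.8422, +0.5392)
  (0,1): δ = 131.05°  ·
  (0,2): δ = 63.62°  ·
  (0,3): δ = 41.26°  ·
  (0,4): δ = 102.81°  ·
  (1,2): δ = 112.57°  ·
  (1,3): δ = 7.70°  ✓
  (1,4): δ = 53.85°  ·
  (2,3): δ = 75.12°  ·
  (2,4): δ = 13.57°  ✓
  (3,4): δ = 118.45°  ·
antipodal pairs: 2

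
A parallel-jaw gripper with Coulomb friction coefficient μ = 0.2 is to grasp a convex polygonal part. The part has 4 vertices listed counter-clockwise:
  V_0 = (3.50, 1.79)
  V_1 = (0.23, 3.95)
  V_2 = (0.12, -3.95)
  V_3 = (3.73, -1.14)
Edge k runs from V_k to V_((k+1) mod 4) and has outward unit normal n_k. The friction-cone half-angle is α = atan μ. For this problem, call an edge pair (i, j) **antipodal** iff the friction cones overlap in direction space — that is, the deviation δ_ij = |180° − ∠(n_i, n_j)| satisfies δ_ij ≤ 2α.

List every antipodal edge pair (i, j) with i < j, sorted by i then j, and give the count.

count = 1; pairs: (1,3)

α = atan 0.2 = 11.31°;  2α = 22.62°
n_0 = (+0.5512, +0.8344)
n_1 = (-0.9999, +0.0139)
n_2 = (+0.6142, -0.7891)
n_3 = (+0.9969, +0.0783)
  (0,1): δ = 57.35°  ·
  (0,2): δ = 71.34°  ·
  (0,3): δ = 127.94°  ·
  (1,2): δ = 51.31°  ·
  (1,3): δ = 5.29°  ✓
  (2,3): δ = 123.41°  ·
antipodal pairs: 1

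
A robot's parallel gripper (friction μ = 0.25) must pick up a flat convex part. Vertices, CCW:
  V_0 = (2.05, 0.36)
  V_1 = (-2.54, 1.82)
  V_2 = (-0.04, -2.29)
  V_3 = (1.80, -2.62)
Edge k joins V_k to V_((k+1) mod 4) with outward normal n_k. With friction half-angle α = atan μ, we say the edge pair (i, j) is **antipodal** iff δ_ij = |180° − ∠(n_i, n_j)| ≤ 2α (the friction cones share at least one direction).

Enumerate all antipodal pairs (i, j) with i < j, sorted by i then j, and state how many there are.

α = atan 0.25 = 14.04°;  2α = 28.07°
n_0 = (+0.3031, +0.9530)
n_1 = (-0.8544, -0.5197)
n_2 = (-0.1765, -0.9843)
n_3 = (+0.9965, -0.0836)
  (0,1): δ = 41.04°  ·
  (0,2): δ = 7.48°  ✓
  (0,3): δ = 102.85°  ·
  (1,2): δ = 131.48°  ·
  (1,3): δ = 36.11°  ·
  (2,3): δ = 84.63°  ·
antipodal pairs: 1

count = 1; pairs: (0,2)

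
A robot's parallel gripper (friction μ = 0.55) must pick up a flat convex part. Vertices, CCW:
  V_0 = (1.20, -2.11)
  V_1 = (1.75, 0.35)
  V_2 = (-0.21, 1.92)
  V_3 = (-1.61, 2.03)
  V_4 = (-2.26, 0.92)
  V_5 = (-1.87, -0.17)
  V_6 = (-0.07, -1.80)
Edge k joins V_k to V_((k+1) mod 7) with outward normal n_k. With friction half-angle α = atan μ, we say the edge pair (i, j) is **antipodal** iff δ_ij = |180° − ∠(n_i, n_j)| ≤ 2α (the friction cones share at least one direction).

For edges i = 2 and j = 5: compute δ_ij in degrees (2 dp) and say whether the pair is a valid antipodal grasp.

α = atan 0.55 = 28.81°;  2α = 57.62°
edge 2: e_2 = (-1.40, +0.11);  n_2 = (+0.0783, +0.9969)
edge 5: e_5 = (+1.80, -1.63);  n_5 = (-0.6712, -0.7412)
∠(n_2, n_5) = 142.33°
δ = |180° − 142.33°| = 37.67°
37.67° ≤ 2α = 57.62°  →  valid

δ = 37.67°, valid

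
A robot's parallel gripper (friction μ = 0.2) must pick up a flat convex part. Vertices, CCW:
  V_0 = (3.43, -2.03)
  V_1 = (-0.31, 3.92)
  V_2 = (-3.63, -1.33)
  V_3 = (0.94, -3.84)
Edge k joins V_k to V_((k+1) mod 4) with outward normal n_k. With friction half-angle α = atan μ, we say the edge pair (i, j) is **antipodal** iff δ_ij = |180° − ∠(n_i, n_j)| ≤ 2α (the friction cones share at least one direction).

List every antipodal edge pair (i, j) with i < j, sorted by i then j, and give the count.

α = atan 0.2 = 11.31°;  2α = 22.62°
n_0 = (+0.8466, +0.5322)
n_1 = (-0.8452, +0.5345)
n_2 = (-0.4814, -0.8765)
n_3 = (+0.5880, -0.8089)
  (0,1): δ = 64.46°  ·
  (0,2): δ = 29.07°  ·
  (0,3): δ = 93.86°  ·
  (1,2): δ = 86.47°  ·
  (1,3): δ = 21.68°  ✓
  (2,3): δ = 115.21°  ·
antipodal pairs: 1

count = 1; pairs: (1,3)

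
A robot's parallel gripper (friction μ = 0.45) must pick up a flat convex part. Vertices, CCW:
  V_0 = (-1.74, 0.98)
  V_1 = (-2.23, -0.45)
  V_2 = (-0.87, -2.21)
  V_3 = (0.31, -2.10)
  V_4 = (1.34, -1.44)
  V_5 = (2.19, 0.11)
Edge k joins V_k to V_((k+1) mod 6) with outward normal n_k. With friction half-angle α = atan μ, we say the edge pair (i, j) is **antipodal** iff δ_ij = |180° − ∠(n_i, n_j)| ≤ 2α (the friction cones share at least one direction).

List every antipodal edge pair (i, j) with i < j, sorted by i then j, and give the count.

α = atan 0.45 = 24.23°;  2α = 48.46°
n_0 = (-0.9460, +0.3242)
n_1 = (-0.7913, -0.6114)
n_2 = (+0.0928, -0.9957)
n_3 = (+0.5395, -0.8420)
n_4 = (+0.8768, -0.4808)
n_5 = (+0.2161, +0.9764)
  (0,1): δ = 123.39°  ·
  (0,2): δ = 65.76°  ·
  (0,3): δ = 38.43°  ✓
  (0,4): δ = 9.83°  ✓
  (0,5): δ = 96.43°  ·
  (1,2): δ = 122.37°  ·
  (1,3): δ = 95.04°  ·
  (1,4): δ = 66.43°  ·
  (1,5): δ = 39.82°  ✓
  (2,3): δ = 152.67°  ·
  (2,4): δ = 124.07°  ·
  (2,5): δ = 17.81°  ✓
  (3,4): δ = 151.39°  ·
  (3,5): δ = 45.13°  ✓
  (4,5): δ = 73.74°  ·
antipodal pairs: 5

count = 5; pairs: (0,3), (0,4), (1,5), (2,5), (3,5)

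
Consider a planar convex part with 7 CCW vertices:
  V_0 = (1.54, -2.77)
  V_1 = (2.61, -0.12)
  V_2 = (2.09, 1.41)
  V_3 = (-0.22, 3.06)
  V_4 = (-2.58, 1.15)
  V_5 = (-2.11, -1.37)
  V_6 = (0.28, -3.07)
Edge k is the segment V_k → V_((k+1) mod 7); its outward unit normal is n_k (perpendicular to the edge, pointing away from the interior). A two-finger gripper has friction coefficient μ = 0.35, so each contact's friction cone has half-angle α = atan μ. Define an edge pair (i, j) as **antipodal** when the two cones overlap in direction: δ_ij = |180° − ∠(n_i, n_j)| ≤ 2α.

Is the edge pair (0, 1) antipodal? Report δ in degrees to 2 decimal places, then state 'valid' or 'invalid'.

α = atan 0.35 = 19.29°;  2α = 38.58°
edge 0: e_0 = (+1.07, +2.65);  n_0 = (+0.9273, -0.3744)
edge 1: e_1 = (-0.52, +1.53);  n_1 = (+0.9468, +0.3218)
∠(n_0, n_1) = 40.76°
δ = |180° − 40.76°| = 139.24°
139.24° > 2α = 38.58°  →  invalid

δ = 139.24°, invalid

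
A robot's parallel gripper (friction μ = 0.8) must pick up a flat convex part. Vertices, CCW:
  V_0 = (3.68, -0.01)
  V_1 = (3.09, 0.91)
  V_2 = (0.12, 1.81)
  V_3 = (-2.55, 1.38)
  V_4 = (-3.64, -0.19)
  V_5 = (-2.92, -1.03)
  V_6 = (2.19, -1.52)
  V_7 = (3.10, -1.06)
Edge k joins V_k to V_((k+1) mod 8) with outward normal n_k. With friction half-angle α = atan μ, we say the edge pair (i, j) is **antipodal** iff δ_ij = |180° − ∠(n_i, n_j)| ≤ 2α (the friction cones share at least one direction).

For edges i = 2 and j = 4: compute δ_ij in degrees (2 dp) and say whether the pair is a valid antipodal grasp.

α = atan 0.8 = 38.66°;  2α = 77.32°
edge 2: e_2 = (-2.67, -0.43);  n_2 = (-0.1590, +0.9873)
edge 4: e_4 = (+0.72, -0.84);  n_4 = (-0.7593, -0.6508)
∠(n_2, n_4) = 121.45°
δ = |180° − 121.45°| = 58.55°
58.55° ≤ 2α = 77.32°  →  valid

δ = 58.55°, valid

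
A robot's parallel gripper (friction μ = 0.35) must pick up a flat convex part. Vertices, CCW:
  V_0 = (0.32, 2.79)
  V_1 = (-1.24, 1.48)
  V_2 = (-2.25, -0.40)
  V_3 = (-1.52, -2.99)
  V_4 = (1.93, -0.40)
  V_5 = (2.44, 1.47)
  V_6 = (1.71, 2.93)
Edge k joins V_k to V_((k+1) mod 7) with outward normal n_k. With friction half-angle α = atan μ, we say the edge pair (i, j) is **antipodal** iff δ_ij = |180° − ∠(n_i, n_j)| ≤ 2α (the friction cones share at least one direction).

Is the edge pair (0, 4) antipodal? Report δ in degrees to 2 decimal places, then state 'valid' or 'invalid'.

α = atan 0.35 = 19.29°;  2α = 38.58°
edge 0: e_0 = (-1.56, -1.31);  n_0 = (-0.6431, +0.7658)
edge 4: e_4 = (+0.51, +1.87);  n_4 = (+0.9648, -0.2631)
∠(n_0, n_4) = 145.28°
δ = |180° − 145.28°| = 34.72°
34.72° ≤ 2α = 38.58°  →  valid

δ = 34.72°, valid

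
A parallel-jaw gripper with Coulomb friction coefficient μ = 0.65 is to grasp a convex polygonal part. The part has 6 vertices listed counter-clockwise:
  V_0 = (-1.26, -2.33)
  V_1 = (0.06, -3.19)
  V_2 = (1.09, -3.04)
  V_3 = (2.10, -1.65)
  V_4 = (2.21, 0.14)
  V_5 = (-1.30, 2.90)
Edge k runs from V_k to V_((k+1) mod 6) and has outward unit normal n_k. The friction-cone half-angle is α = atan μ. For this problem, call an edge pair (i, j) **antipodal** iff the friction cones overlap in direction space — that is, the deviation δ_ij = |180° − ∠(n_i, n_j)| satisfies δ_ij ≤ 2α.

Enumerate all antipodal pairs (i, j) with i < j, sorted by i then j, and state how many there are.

count = 6; pairs: (0,3), (0,4), (1,4), (2,5), (3,5), (4,5)

α = atan 0.65 = 33.02°;  2α = 66.05°
n_0 = (-0.5459, -0.8379)
n_1 = (+0.1441, -0.9896)
n_2 = (+0.8090, -0.5878)
n_3 = (+0.9981, -0.0613)
n_4 = (+0.6181, +0.7861)
n_5 = (-1.0000, -0.0076)
  (0,1): δ = 138.63°  ·
  (0,2): δ = 92.92°  ·
  (0,3): δ = 60.43°  ✓
  (0,4): δ = 5.09°  ✓
  (0,5): δ = 123.52°  ·
  (1,2): δ = 134.29°  ·
  (1,3): δ = 101.80°  ·
  (1,4): δ = 46.46°  ✓
  (1,5): δ = 82.15°  ·
  (2,3): δ = 147.51°  ·
  (2,4): δ = 92.18°  ·
  (2,5): δ = 36.44°  ✓
  (3,4): δ = 124.66°  ·
  (3,5): δ = 3.95°  ✓
  (4,5): δ = 51.38°  ✓
antipodal pairs: 6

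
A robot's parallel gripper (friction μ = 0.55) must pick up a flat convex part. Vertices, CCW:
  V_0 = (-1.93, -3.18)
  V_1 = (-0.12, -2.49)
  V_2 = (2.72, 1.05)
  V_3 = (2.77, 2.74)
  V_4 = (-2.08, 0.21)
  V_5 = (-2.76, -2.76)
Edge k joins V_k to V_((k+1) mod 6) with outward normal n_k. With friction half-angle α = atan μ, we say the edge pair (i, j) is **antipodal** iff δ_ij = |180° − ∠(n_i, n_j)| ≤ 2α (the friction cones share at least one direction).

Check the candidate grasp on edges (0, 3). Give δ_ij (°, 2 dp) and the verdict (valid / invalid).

δ = 6.68°, valid

α = atan 0.55 = 28.81°;  2α = 57.62°
edge 0: e_0 = (+1.81, +0.69);  n_0 = (+0.3562, -0.9344)
edge 3: e_3 = (-4.85, -2.53);  n_3 = (-0.4625, +0.8866)
∠(n_0, n_3) = 173.32°
δ = |180° − 173.32°| = 6.68°
6.68° ≤ 2α = 57.62°  →  valid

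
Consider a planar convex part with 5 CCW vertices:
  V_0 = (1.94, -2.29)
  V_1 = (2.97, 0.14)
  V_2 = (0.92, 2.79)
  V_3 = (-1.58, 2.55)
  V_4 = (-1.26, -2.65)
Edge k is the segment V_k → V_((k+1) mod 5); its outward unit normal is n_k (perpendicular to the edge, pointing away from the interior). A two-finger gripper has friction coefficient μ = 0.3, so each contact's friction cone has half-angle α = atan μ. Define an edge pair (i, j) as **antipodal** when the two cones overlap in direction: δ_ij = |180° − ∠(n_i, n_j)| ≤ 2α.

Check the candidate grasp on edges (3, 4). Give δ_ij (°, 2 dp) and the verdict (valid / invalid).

α = atan 0.3 = 16.70°;  2α = 33.40°
edge 3: e_3 = (+0.32, -5.20);  n_3 = (-0.9981, -0.0614)
edge 4: e_4 = (+3.20, +0.36);  n_4 = (+0.1118, -0.9937)
∠(n_3, n_4) = 92.90°
δ = |180° − 92.90°| = 87.10°
87.10° > 2α = 33.40°  →  invalid

δ = 87.10°, invalid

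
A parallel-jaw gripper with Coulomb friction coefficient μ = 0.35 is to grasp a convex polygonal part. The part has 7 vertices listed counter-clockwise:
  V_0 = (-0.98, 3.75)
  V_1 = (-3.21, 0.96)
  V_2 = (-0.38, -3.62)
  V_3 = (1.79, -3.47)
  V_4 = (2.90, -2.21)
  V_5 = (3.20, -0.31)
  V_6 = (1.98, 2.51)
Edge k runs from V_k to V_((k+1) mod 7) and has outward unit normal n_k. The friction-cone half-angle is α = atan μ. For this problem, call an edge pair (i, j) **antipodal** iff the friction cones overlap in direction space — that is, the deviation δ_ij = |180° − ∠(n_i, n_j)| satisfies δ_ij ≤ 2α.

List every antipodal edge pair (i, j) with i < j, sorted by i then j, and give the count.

count = 5; pairs: (0,3), (0,4), (1,5), (1,6), (2,6)

α = atan 0.35 = 19.29°;  2α = 38.58°
n_0 = (-0.7811, +0.6244)
n_1 = (-0.8507, -0.5257)
n_2 = (+0.0690, -0.9976)
n_3 = (+0.7504, -0.6610)
n_4 = (+0.9878, -0.1560)
n_5 = (+0.9178, +0.3971)
n_6 = (+0.3864, +0.9223)
  (0,1): δ = 109.65°  ·
  (0,2): δ = 47.41°  ·
  (0,3): δ = 2.74°  ✓
  (0,4): δ = 29.66°  ✓
  (0,5): δ = 62.03°  ·
  (0,6): δ = 105.91°  ·
  (1,2): δ = 117.76°  ·
  (1,3): δ = 73.09°  ·
  (1,4): δ = 40.68°  ·
  (1,5): δ = 8.32°  ✓
  (1,6): δ = 35.56°  ✓
  (2,3): δ = 135.33°  ·
  (2,4): δ = 102.93°  ·
  (2,5): δ = 70.56°  ·
  (2,6): δ = 26.68°  ✓
  (3,4): δ = 147.59°  ·
  (3,5): δ = 115.23°  ·
  (3,6): δ = 71.35°  ·
  (4,5): δ = 147.63°  ·
  (4,6): δ = 103.76°  ·
  (5,6): δ = 136.12°  ·
antipodal pairs: 5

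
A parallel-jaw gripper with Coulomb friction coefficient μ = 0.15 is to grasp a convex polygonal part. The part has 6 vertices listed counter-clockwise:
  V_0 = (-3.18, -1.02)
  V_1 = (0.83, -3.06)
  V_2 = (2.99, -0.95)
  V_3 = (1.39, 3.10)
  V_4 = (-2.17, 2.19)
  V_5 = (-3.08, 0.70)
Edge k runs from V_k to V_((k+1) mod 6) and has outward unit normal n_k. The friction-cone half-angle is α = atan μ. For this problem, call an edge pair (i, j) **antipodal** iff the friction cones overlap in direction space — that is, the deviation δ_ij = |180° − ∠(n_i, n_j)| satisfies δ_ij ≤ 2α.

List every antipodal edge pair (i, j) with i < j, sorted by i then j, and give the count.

count = 1; pairs: (1,4)

α = atan 0.15 = 8.53°;  2α = 17.06°
n_0 = (-0.4534, -0.8913)
n_1 = (+0.6988, -0.7153)
n_2 = (+0.9301, +0.3674)
n_3 = (-0.2477, +0.9688)
n_4 = (-0.8534, +0.5212)
n_5 = (-0.9983, +0.0580)
  (0,1): δ = 108.71°  ·
  (0,2): δ = 41.48°  ·
  (0,3): δ = 41.30°  ·
  (0,4): δ = 85.55°  ·
  (0,5): δ = 113.64°  ·
  (1,2): δ = 112.77°  ·
  (1,3): δ = 29.99°  ·
  (1,4): δ = 14.26°  ✓
  (1,5): δ = 42.34°  ·
  (2,3): δ = 97.22°  ·
  (2,4): δ = 52.97°  ·
  (2,5): δ = 24.88°  ·
  (3,4): δ = 135.75°  ·
  (3,5): δ = 107.67°  ·
  (4,5): δ = 151.91°  ·
antipodal pairs: 1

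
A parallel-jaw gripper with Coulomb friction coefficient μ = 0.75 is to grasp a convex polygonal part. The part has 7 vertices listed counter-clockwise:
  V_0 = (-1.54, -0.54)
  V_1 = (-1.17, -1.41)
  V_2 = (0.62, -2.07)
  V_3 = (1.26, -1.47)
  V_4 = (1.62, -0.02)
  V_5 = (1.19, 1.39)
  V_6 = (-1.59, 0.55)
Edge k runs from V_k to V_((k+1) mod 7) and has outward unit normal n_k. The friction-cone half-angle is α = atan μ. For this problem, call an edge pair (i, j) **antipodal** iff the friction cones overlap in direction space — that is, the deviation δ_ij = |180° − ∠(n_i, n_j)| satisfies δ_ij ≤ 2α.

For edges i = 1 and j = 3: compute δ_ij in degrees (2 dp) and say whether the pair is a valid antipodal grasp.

α = atan 0.75 = 36.87°;  2α = 73.74°
edge 1: e_1 = (+1.79, -0.66);  n_1 = (-0.3459, -0.9383)
edge 3: e_3 = (+0.36, +1.45);  n_3 = (+0.9705, -0.2410)
∠(n_1, n_3) = 96.30°
δ = |180° − 96.30°| = 83.70°
83.70° > 2α = 73.74°  →  invalid

δ = 83.70°, invalid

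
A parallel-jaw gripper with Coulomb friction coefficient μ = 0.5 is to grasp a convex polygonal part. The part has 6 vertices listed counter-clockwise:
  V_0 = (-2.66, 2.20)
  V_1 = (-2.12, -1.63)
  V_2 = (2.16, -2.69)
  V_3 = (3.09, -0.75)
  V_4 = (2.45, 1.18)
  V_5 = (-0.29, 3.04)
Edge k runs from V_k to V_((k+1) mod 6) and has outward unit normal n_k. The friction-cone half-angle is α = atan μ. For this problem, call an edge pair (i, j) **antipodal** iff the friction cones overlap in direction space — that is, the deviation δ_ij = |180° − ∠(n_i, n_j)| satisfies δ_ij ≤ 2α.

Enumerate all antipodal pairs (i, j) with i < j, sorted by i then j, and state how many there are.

α = atan 0.5 = 26.57°;  2α = 53.13°
n_0 = (-0.9902, -0.1396)
n_1 = (-0.2404, -0.9707)
n_2 = (+0.9017, -0.4323)
n_3 = (+0.9492, +0.3148)
n_4 = (+0.5616, +0.8274)
n_5 = (-0.3341, +0.9425)
  (0,1): δ = 111.94°  ·
  (0,2): δ = 33.64°  ✓
  (0,3): δ = 10.32°  ✓
  (0,4): δ = 47.80°  ✓
  (0,5): δ = 101.49°  ·
  (1,2): δ = 101.70°  ·
  (1,3): δ = 57.74°  ·
  (1,4): δ = 20.26°  ✓
  (1,5): δ = 33.43°  ✓
  (2,3): δ = 136.04°  ·
  (2,4): δ = 98.56°  ·
  (2,5): δ = 44.87°  ✓
  (3,4): δ = 142.52°  ·
  (3,5): δ = 88.83°  ·
  (4,5): δ = 126.31°  ·
antipodal pairs: 6

count = 6; pairs: (0,2), (0,3), (0,4), (1,4), (1,5), (2,5)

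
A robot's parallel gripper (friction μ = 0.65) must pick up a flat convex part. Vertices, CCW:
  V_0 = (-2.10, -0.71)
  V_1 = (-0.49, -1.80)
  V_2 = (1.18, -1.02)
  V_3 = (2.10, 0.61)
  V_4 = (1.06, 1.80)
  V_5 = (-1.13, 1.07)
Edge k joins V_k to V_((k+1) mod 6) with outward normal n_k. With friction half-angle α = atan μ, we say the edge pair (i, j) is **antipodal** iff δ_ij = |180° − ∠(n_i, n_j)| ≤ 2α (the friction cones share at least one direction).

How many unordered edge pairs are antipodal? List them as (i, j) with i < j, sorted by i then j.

count = 6; pairs: (0,3), (0,4), (1,4), (1,5), (2,4), (2,5)

α = atan 0.65 = 33.02°;  2α = 66.05°
n_0 = (-0.5606, -0.8281)
n_1 = (+0.4232, -0.9060)
n_2 = (+0.8709, -0.4915)
n_3 = (+0.7530, +0.6581)
n_4 = (-0.3162, +0.9487)
n_5 = (-0.8781, +0.4785)
  (0,1): δ = 120.87°  ·
  (0,2): δ = 85.34°  ·
  (0,3): δ = 14.75°  ✓
  (0,4): δ = 52.53°  ✓
  (0,5): δ = 95.51°  ·
  (1,2): δ = 144.48°  ·
  (1,3): δ = 73.88°  ·
  (1,4): δ = 6.60°  ✓
  (1,5): δ = 36.38°  ✓
  (2,3): δ = 109.41°  ·
  (2,4): δ = 42.12°  ✓
  (2,5): δ = 0.85°  ✓
  (3,4): δ = 112.72°  ·
  (3,5): δ = 69.74°  ·
  (4,5): δ = 137.02°  ·
antipodal pairs: 6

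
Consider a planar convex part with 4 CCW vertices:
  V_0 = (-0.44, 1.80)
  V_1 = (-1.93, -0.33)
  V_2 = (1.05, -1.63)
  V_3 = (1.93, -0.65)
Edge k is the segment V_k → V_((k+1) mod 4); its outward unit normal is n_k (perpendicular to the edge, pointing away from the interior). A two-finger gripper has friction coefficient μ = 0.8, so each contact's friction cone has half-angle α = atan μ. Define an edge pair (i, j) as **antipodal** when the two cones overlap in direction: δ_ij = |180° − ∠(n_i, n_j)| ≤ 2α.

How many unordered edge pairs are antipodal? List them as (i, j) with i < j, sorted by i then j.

α = atan 0.8 = 38.66°;  2α = 77.32°
n_0 = (-0.8194, +0.5732)
n_1 = (-0.3999, -0.9166)
n_2 = (+0.7440, -0.6681)
n_3 = (+0.7187, +0.6953)
  (0,1): δ = 78.59°  ·
  (0,2): δ = 6.95°  ✓
  (0,3): δ = 79.02°  ·
  (1,2): δ = 108.35°  ·
  (1,3): δ = 22.38°  ✓
  (2,3): δ = 94.03°  ·
antipodal pairs: 2

count = 2; pairs: (0,2), (1,3)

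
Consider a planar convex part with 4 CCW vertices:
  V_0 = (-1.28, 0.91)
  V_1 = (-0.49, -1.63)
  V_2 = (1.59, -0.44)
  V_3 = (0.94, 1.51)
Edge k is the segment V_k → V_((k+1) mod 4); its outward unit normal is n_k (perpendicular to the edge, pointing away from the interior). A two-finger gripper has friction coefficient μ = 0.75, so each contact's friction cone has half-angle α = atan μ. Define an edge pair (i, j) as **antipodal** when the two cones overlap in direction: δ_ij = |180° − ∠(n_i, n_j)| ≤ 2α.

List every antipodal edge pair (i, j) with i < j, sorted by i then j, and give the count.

α = atan 0.75 = 36.87°;  2α = 73.74°
n_0 = (-0.9549, -0.2970)
n_1 = (+0.4966, -0.8680)
n_2 = (+0.9487, +0.3162)
n_3 = (-0.2609, +0.9654)
  (0,1): δ = 77.50°  ·
  (0,2): δ = 1.16°  ✓
  (0,3): δ = 87.85°  ·
  (1,2): δ = 101.34°  ·
  (1,3): δ = 14.65°  ✓
  (2,3): δ = 93.31°  ·
antipodal pairs: 2

count = 2; pairs: (0,2), (1,3)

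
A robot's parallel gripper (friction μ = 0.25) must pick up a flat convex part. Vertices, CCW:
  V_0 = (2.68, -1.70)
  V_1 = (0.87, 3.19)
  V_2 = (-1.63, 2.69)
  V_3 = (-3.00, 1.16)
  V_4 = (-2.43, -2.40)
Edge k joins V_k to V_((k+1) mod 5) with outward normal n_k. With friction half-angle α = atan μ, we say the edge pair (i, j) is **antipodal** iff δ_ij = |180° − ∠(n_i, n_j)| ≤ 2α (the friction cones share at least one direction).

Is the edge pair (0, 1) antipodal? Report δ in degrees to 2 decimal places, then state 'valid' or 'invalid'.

α = atan 0.25 = 14.04°;  2α = 28.07°
edge 0: e_0 = (-1.81, +4.89);  n_0 = (+0.9378, +0.3471)
edge 1: e_1 = (-2.50, -0.50);  n_1 = (-0.1961, +0.9806)
∠(n_0, n_1) = 81.00°
δ = |180° − 81.00°| = 99.00°
99.00° > 2α = 28.07°  →  invalid

δ = 99.00°, invalid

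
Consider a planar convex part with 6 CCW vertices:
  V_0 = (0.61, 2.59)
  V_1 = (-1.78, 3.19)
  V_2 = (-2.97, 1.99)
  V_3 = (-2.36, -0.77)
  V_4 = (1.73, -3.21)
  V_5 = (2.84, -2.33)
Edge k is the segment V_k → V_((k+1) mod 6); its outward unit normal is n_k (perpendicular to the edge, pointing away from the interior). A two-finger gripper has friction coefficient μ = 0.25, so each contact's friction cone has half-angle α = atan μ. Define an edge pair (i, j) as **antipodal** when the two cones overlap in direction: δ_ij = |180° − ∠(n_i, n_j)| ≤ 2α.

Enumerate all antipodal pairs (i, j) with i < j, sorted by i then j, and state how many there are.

α = atan 0.25 = 14.04°;  2α = 28.07°
n_0 = (+0.2435, +0.9699)
n_1 = (-0.7101, +0.7041)
n_2 = (-0.9764, -0.2158)
n_3 = (-0.5123, -0.8588)
n_4 = (+0.6212, -0.7836)
n_5 = (+0.9108, +0.4128)
  (0,1): δ = 120.67°  ·
  (0,2): δ = 63.44°  ·
  (0,3): δ = 16.73°  ✓
  (0,4): δ = 52.50°  ·
  (0,5): δ = 128.48°  ·
  (1,2): δ = 122.78°  ·
  (1,3): δ = 76.06°  ·
  (1,4): δ = 6.83°  ✓
  (1,5): δ = 69.14°  ·
  (2,3): δ = 133.28°  ·
  (2,4): δ = 64.06°  ·
  (2,5): δ = 11.92°  ✓
  (3,4): δ = 110.77°  ·
  (3,5): δ = 34.80°  ·
  (4,5): δ = 104.02°  ·
antipodal pairs: 3

count = 3; pairs: (0,3), (1,4), (2,5)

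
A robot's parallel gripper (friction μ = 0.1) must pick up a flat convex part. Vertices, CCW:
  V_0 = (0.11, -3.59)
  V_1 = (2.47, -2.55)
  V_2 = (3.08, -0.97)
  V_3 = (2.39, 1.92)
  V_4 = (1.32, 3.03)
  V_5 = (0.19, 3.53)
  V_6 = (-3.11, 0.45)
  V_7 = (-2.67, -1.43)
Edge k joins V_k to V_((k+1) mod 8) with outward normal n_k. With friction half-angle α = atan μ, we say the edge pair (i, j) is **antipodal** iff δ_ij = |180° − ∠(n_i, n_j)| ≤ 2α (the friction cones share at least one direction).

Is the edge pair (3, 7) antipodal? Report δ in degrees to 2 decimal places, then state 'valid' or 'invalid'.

α = atan 0.1 = 5.71°;  2α = 11.42°
edge 3: e_3 = (-1.07, +1.11);  n_3 = (+0.7200, +0.6940)
edge 7: e_7 = (+2.78, -2.16);  n_7 = (-0.6135, -0.7897)
∠(n_3, n_7) = 171.80°
δ = |180° − 171.80°| = 8.20°
8.20° ≤ 2α = 11.42°  →  valid

δ = 8.20°, valid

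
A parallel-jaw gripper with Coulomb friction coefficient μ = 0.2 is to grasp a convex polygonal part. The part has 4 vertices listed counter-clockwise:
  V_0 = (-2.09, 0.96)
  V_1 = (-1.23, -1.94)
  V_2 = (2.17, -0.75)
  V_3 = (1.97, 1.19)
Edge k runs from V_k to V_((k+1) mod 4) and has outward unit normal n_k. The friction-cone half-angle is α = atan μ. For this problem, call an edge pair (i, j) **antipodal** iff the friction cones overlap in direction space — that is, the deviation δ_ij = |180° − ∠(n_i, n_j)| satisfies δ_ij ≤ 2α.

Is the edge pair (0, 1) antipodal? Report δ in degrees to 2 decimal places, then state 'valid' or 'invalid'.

α = atan 0.2 = 11.31°;  2α = 22.62°
edge 0: e_0 = (+0.86, -2.90);  n_0 = (-0.9587, -0.2843)
edge 1: e_1 = (+3.40, +1.19);  n_1 = (+0.3304, -0.9439)
∠(n_0, n_1) = 92.77°
δ = |180° − 92.77°| = 87.23°
87.23° > 2α = 22.62°  →  invalid

δ = 87.23°, invalid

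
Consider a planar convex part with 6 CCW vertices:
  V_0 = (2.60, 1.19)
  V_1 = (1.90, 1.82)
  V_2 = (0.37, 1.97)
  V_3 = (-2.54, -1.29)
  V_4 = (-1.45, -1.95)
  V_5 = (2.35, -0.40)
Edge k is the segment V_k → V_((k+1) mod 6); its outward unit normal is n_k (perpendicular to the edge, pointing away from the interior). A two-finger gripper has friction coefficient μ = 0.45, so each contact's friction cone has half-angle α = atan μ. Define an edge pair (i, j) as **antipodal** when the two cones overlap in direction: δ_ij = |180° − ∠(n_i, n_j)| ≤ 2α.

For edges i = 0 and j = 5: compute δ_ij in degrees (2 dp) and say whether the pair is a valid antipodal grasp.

δ = 123.05°, invalid

α = atan 0.45 = 24.23°;  2α = 48.46°
edge 0: e_0 = (-0.70, +0.63);  n_0 = (+0.6690, +0.7433)
edge 5: e_5 = (+0.25, +1.59);  n_5 = (+0.9879, -0.1553)
∠(n_0, n_5) = 56.95°
δ = |180° − 56.95°| = 123.05°
123.05° > 2α = 48.46°  →  invalid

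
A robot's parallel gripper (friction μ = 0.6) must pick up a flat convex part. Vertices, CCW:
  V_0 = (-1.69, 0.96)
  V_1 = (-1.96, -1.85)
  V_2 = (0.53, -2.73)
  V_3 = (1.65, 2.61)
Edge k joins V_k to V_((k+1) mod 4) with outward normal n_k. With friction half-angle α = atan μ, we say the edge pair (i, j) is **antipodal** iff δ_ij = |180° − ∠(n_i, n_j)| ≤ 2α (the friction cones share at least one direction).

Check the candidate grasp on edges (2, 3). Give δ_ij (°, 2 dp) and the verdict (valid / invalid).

α = atan 0.6 = 30.96°;  2α = 61.93°
edge 2: e_2 = (+1.12, +5.34);  n_2 = (+0.9787, -0.2053)
edge 3: e_3 = (-3.34, -1.65);  n_3 = (-0.4429, +0.8966)
∠(n_2, n_3) = 128.14°
δ = |180° − 128.14°| = 51.86°
51.86° ≤ 2α = 61.93°  →  valid

δ = 51.86°, valid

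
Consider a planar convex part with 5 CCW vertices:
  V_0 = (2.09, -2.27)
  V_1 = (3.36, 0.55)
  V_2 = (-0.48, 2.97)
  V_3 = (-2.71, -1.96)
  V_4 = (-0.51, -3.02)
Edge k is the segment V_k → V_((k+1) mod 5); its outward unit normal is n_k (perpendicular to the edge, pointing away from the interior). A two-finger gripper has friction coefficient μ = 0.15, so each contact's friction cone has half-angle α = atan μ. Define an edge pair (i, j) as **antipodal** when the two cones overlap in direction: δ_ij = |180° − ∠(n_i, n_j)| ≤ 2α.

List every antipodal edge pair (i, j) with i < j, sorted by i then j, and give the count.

α = atan 0.15 = 8.53°;  2α = 17.06°
n_0 = (+0.9118, -0.4106)
n_1 = (+0.5332, +0.8460)
n_2 = (-0.9111, +0.4121)
n_3 = (-0.4341, -0.9009)
n_4 = (+0.2772, -0.9608)
  (0,1): δ = 97.97°  ·
  (0,2): δ = 0.09°  ✓
  (0,3): δ = 88.52°  ·
  (0,4): δ = 130.34°  ·
  (1,2): δ = 82.12°  ·
  (1,3): δ = 6.49°  ✓
  (1,4): δ = 48.31°  ·
  (2,3): δ = 91.39°  ·
  (2,4): δ = 49.57°  ·
  (3,4): δ = 138.18°  ·
antipodal pairs: 2

count = 2; pairs: (0,2), (1,3)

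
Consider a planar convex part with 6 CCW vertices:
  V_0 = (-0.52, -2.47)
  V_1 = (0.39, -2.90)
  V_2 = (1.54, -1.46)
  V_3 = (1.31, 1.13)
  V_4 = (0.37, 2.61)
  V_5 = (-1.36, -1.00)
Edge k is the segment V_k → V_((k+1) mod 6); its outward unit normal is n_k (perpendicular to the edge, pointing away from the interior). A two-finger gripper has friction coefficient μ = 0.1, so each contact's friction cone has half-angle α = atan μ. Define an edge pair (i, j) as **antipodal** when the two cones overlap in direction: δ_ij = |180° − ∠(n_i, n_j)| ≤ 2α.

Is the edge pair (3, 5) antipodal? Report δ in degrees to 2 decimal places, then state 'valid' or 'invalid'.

α = atan 0.1 = 5.71°;  2α = 11.42°
edge 3: e_3 = (-0.94, +1.48);  n_3 = (+0.8441, +0.5361)
edge 5: e_5 = (+0.84, -1.47);  n_5 = (-0.8682, -0.4961)
∠(n_3, n_5) = 177.32°
δ = |180° − 177.32°| = 2.68°
2.68° ≤ 2α = 11.42°  →  valid

δ = 2.68°, valid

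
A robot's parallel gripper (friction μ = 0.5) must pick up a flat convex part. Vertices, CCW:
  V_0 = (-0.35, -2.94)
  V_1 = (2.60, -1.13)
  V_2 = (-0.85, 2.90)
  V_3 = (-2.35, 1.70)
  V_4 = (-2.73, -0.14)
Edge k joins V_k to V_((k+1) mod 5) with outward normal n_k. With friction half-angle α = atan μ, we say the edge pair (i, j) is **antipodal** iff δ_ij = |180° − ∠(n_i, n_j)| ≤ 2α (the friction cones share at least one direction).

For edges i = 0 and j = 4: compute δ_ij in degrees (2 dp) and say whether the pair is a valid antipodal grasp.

α = atan 0.5 = 26.57°;  2α = 53.13°
edge 0: e_0 = (+2.95, +1.81);  n_0 = (+0.5230, -0.8524)
edge 4: e_4 = (+2.38, -2.80);  n_4 = (-0.7619, -0.6476)
∠(n_0, n_4) = 81.17°
δ = |180° − 81.17°| = 98.83°
98.83° > 2α = 53.13°  →  invalid

δ = 98.83°, invalid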